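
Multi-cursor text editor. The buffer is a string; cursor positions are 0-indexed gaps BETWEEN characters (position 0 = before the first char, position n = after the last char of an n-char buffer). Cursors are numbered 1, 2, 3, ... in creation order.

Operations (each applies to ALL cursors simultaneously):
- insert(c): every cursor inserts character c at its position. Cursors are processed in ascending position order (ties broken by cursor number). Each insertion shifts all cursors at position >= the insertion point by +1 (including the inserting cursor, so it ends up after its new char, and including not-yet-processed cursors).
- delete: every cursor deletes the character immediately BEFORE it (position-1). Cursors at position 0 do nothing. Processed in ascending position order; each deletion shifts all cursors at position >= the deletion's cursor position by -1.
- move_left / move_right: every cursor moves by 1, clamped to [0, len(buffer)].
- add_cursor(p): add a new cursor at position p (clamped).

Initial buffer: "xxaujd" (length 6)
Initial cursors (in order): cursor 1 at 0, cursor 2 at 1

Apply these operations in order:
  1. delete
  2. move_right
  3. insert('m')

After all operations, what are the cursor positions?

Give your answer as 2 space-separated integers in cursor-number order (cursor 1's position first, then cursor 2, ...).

Answer: 3 3

Derivation:
After op 1 (delete): buffer="xaujd" (len 5), cursors c1@0 c2@0, authorship .....
After op 2 (move_right): buffer="xaujd" (len 5), cursors c1@1 c2@1, authorship .....
After op 3 (insert('m')): buffer="xmmaujd" (len 7), cursors c1@3 c2@3, authorship .12....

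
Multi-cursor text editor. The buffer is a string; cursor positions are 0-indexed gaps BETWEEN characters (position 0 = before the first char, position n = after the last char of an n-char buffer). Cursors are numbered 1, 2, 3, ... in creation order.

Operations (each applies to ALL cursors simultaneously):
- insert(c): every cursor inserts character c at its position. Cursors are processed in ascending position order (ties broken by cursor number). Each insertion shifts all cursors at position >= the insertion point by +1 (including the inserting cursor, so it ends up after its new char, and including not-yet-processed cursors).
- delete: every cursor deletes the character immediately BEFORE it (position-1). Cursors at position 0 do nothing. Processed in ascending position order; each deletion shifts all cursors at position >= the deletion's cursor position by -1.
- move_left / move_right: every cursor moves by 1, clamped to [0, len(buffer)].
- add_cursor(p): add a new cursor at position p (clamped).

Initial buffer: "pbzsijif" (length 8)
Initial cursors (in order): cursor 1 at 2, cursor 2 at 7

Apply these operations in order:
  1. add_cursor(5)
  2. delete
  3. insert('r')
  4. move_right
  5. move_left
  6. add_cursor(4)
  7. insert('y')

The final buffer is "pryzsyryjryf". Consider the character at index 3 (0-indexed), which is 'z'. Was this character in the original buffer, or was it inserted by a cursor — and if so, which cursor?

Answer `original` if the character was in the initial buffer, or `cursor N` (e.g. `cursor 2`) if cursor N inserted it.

Answer: original

Derivation:
After op 1 (add_cursor(5)): buffer="pbzsijif" (len 8), cursors c1@2 c3@5 c2@7, authorship ........
After op 2 (delete): buffer="pzsjf" (len 5), cursors c1@1 c3@3 c2@4, authorship .....
After op 3 (insert('r')): buffer="przsrjrf" (len 8), cursors c1@2 c3@5 c2@7, authorship .1..3.2.
After op 4 (move_right): buffer="przsrjrf" (len 8), cursors c1@3 c3@6 c2@8, authorship .1..3.2.
After op 5 (move_left): buffer="przsrjrf" (len 8), cursors c1@2 c3@5 c2@7, authorship .1..3.2.
After op 6 (add_cursor(4)): buffer="przsrjrf" (len 8), cursors c1@2 c4@4 c3@5 c2@7, authorship .1..3.2.
After op 7 (insert('y')): buffer="pryzsyryjryf" (len 12), cursors c1@3 c4@6 c3@8 c2@11, authorship .11..433.22.
Authorship (.=original, N=cursor N): . 1 1 . . 4 3 3 . 2 2 .
Index 3: author = original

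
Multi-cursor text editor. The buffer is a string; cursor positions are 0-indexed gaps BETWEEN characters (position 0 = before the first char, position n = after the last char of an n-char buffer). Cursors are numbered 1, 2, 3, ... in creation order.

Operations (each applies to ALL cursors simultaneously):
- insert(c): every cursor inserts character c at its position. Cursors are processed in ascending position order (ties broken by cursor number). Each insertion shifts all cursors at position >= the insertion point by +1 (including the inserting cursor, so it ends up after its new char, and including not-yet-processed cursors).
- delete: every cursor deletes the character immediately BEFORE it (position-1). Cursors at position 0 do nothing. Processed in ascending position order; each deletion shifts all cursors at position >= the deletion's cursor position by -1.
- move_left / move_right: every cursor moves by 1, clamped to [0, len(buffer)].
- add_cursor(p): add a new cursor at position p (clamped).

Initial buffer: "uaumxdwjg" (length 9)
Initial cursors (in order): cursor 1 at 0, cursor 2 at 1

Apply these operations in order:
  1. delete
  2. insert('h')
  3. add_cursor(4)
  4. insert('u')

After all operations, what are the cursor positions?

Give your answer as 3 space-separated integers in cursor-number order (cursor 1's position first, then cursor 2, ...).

Answer: 4 4 7

Derivation:
After op 1 (delete): buffer="aumxdwjg" (len 8), cursors c1@0 c2@0, authorship ........
After op 2 (insert('h')): buffer="hhaumxdwjg" (len 10), cursors c1@2 c2@2, authorship 12........
After op 3 (add_cursor(4)): buffer="hhaumxdwjg" (len 10), cursors c1@2 c2@2 c3@4, authorship 12........
After op 4 (insert('u')): buffer="hhuuauumxdwjg" (len 13), cursors c1@4 c2@4 c3@7, authorship 1212..3......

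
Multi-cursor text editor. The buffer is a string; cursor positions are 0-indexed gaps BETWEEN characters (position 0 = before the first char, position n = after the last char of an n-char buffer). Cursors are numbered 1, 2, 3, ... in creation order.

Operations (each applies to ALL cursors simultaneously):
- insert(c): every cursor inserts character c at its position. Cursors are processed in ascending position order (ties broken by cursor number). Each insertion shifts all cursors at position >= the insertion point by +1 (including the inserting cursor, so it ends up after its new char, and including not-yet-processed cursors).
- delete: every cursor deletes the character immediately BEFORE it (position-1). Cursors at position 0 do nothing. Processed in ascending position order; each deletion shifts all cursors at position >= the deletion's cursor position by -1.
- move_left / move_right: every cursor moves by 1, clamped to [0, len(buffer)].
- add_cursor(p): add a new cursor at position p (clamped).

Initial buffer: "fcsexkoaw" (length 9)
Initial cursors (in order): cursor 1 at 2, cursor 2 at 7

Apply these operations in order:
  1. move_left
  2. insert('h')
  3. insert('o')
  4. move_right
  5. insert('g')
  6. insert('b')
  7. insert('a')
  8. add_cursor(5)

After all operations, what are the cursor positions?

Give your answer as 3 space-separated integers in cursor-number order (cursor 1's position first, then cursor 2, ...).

After op 1 (move_left): buffer="fcsexkoaw" (len 9), cursors c1@1 c2@6, authorship .........
After op 2 (insert('h')): buffer="fhcsexkhoaw" (len 11), cursors c1@2 c2@8, authorship .1.....2...
After op 3 (insert('o')): buffer="fhocsexkhooaw" (len 13), cursors c1@3 c2@10, authorship .11.....22...
After op 4 (move_right): buffer="fhocsexkhooaw" (len 13), cursors c1@4 c2@11, authorship .11.....22...
After op 5 (insert('g')): buffer="fhocgsexkhoogaw" (len 15), cursors c1@5 c2@13, authorship .11.1....22.2..
After op 6 (insert('b')): buffer="fhocgbsexkhoogbaw" (len 17), cursors c1@6 c2@15, authorship .11.11....22.22..
After op 7 (insert('a')): buffer="fhocgbasexkhoogbaaw" (len 19), cursors c1@7 c2@17, authorship .11.111....22.222..
After op 8 (add_cursor(5)): buffer="fhocgbasexkhoogbaaw" (len 19), cursors c3@5 c1@7 c2@17, authorship .11.111....22.222..

Answer: 7 17 5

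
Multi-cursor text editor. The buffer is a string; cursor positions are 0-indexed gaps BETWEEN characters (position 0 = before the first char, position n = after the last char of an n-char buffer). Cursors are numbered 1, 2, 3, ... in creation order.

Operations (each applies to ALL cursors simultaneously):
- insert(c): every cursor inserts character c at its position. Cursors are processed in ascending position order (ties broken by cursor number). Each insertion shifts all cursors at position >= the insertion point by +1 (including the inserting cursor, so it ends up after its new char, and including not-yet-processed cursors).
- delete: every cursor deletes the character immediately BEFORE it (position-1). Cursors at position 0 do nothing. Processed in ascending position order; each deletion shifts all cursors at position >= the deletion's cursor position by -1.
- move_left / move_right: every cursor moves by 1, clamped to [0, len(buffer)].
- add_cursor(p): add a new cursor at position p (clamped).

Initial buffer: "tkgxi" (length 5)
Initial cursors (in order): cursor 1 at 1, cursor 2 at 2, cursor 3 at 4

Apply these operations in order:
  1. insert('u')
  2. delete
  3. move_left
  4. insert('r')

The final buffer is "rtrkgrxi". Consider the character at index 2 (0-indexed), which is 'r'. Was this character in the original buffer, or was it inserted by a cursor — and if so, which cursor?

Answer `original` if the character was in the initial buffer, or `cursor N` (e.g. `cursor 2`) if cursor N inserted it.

After op 1 (insert('u')): buffer="tukugxui" (len 8), cursors c1@2 c2@4 c3@7, authorship .1.2..3.
After op 2 (delete): buffer="tkgxi" (len 5), cursors c1@1 c2@2 c3@4, authorship .....
After op 3 (move_left): buffer="tkgxi" (len 5), cursors c1@0 c2@1 c3@3, authorship .....
After op 4 (insert('r')): buffer="rtrkgrxi" (len 8), cursors c1@1 c2@3 c3@6, authorship 1.2..3..
Authorship (.=original, N=cursor N): 1 . 2 . . 3 . .
Index 2: author = 2

Answer: cursor 2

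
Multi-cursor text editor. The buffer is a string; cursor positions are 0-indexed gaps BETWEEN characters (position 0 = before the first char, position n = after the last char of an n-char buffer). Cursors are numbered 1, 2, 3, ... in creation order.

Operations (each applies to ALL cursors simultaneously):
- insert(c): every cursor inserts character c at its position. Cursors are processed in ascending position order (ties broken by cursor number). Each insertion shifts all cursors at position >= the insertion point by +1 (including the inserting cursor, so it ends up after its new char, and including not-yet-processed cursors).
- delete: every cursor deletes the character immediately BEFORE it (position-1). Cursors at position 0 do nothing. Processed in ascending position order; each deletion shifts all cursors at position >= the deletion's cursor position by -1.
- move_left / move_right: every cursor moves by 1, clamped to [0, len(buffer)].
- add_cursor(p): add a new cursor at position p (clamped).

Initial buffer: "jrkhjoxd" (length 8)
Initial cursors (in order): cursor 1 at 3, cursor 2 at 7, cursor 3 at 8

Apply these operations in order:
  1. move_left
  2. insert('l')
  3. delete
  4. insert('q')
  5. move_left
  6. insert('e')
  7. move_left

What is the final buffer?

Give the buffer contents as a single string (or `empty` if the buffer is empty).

Answer: jreqkhjoeqxeqd

Derivation:
After op 1 (move_left): buffer="jrkhjoxd" (len 8), cursors c1@2 c2@6 c3@7, authorship ........
After op 2 (insert('l')): buffer="jrlkhjolxld" (len 11), cursors c1@3 c2@8 c3@10, authorship ..1....2.3.
After op 3 (delete): buffer="jrkhjoxd" (len 8), cursors c1@2 c2@6 c3@7, authorship ........
After op 4 (insert('q')): buffer="jrqkhjoqxqd" (len 11), cursors c1@3 c2@8 c3@10, authorship ..1....2.3.
After op 5 (move_left): buffer="jrqkhjoqxqd" (len 11), cursors c1@2 c2@7 c3@9, authorship ..1....2.3.
After op 6 (insert('e')): buffer="jreqkhjoeqxeqd" (len 14), cursors c1@3 c2@9 c3@12, authorship ..11....22.33.
After op 7 (move_left): buffer="jreqkhjoeqxeqd" (len 14), cursors c1@2 c2@8 c3@11, authorship ..11....22.33.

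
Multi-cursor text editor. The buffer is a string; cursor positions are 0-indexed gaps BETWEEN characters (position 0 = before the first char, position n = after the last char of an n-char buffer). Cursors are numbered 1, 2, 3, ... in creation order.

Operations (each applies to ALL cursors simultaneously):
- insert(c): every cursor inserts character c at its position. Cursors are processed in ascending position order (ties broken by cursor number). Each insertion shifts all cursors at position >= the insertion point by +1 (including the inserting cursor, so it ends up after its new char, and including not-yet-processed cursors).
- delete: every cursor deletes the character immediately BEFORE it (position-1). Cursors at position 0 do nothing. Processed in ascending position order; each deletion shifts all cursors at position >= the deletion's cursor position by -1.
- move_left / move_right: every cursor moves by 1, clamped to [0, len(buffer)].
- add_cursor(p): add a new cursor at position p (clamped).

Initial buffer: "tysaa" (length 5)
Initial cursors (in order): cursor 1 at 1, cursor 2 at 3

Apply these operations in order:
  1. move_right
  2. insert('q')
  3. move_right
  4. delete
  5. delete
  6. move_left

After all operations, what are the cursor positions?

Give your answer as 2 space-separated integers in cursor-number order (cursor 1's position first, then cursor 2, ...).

Answer: 1 2

Derivation:
After op 1 (move_right): buffer="tysaa" (len 5), cursors c1@2 c2@4, authorship .....
After op 2 (insert('q')): buffer="tyqsaqa" (len 7), cursors c1@3 c2@6, authorship ..1..2.
After op 3 (move_right): buffer="tyqsaqa" (len 7), cursors c1@4 c2@7, authorship ..1..2.
After op 4 (delete): buffer="tyqaq" (len 5), cursors c1@3 c2@5, authorship ..1.2
After op 5 (delete): buffer="tya" (len 3), cursors c1@2 c2@3, authorship ...
After op 6 (move_left): buffer="tya" (len 3), cursors c1@1 c2@2, authorship ...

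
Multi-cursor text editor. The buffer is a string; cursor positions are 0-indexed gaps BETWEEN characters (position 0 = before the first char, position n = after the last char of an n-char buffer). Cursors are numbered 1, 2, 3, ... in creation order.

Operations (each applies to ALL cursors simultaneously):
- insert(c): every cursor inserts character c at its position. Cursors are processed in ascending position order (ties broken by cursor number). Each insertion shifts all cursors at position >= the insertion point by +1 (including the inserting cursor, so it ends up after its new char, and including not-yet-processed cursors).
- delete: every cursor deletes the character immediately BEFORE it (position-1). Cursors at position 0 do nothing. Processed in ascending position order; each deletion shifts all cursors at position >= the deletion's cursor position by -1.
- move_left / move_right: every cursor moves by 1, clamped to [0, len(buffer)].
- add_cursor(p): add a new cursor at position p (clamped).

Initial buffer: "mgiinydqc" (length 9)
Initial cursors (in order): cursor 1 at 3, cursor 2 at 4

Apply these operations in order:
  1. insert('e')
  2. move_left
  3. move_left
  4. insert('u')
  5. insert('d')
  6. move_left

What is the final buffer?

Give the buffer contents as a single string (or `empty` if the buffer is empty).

Answer: mgudieudienydqc

Derivation:
After op 1 (insert('e')): buffer="mgieienydqc" (len 11), cursors c1@4 c2@6, authorship ...1.2.....
After op 2 (move_left): buffer="mgieienydqc" (len 11), cursors c1@3 c2@5, authorship ...1.2.....
After op 3 (move_left): buffer="mgieienydqc" (len 11), cursors c1@2 c2@4, authorship ...1.2.....
After op 4 (insert('u')): buffer="mguieuienydqc" (len 13), cursors c1@3 c2@6, authorship ..1.12.2.....
After op 5 (insert('d')): buffer="mgudieudienydqc" (len 15), cursors c1@4 c2@8, authorship ..11.122.2.....
After op 6 (move_left): buffer="mgudieudienydqc" (len 15), cursors c1@3 c2@7, authorship ..11.122.2.....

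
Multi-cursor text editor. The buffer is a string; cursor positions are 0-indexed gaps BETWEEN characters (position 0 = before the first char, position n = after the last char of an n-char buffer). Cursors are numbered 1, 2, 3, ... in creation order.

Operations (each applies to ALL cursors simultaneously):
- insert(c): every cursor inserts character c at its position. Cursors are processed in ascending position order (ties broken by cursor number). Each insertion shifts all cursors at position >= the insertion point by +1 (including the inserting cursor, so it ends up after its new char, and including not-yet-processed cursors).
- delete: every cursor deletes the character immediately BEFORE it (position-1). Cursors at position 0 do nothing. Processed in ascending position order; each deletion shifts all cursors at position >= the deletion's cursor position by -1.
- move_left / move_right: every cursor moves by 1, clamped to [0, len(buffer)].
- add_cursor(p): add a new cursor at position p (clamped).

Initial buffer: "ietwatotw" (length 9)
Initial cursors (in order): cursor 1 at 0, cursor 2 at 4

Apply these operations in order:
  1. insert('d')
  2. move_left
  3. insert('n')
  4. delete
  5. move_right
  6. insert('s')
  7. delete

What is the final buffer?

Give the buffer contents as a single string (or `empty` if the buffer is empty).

Answer: dietwdatotw

Derivation:
After op 1 (insert('d')): buffer="dietwdatotw" (len 11), cursors c1@1 c2@6, authorship 1....2.....
After op 2 (move_left): buffer="dietwdatotw" (len 11), cursors c1@0 c2@5, authorship 1....2.....
After op 3 (insert('n')): buffer="ndietwndatotw" (len 13), cursors c1@1 c2@7, authorship 11....22.....
After op 4 (delete): buffer="dietwdatotw" (len 11), cursors c1@0 c2@5, authorship 1....2.....
After op 5 (move_right): buffer="dietwdatotw" (len 11), cursors c1@1 c2@6, authorship 1....2.....
After op 6 (insert('s')): buffer="dsietwdsatotw" (len 13), cursors c1@2 c2@8, authorship 11....22.....
After op 7 (delete): buffer="dietwdatotw" (len 11), cursors c1@1 c2@6, authorship 1....2.....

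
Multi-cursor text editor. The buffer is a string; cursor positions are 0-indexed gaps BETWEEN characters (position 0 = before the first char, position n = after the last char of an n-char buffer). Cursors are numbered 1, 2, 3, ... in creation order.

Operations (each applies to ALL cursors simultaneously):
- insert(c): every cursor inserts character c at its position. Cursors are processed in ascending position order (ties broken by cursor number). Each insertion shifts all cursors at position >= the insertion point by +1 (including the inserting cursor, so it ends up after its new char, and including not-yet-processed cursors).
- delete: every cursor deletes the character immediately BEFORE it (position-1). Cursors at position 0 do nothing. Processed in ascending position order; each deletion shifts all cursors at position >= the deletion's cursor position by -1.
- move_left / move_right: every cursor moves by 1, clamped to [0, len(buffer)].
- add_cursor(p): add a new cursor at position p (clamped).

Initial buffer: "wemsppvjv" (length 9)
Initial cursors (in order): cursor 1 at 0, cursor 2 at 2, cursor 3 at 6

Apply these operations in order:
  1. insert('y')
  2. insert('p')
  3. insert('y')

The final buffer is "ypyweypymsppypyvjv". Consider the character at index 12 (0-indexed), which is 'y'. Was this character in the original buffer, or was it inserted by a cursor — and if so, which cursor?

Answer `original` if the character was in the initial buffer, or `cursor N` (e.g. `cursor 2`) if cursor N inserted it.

Answer: cursor 3

Derivation:
After op 1 (insert('y')): buffer="yweymsppyvjv" (len 12), cursors c1@1 c2@4 c3@9, authorship 1..2....3...
After op 2 (insert('p')): buffer="ypweypmsppypvjv" (len 15), cursors c1@2 c2@6 c3@12, authorship 11..22....33...
After op 3 (insert('y')): buffer="ypyweypymsppypyvjv" (len 18), cursors c1@3 c2@8 c3@15, authorship 111..222....333...
Authorship (.=original, N=cursor N): 1 1 1 . . 2 2 2 . . . . 3 3 3 . . .
Index 12: author = 3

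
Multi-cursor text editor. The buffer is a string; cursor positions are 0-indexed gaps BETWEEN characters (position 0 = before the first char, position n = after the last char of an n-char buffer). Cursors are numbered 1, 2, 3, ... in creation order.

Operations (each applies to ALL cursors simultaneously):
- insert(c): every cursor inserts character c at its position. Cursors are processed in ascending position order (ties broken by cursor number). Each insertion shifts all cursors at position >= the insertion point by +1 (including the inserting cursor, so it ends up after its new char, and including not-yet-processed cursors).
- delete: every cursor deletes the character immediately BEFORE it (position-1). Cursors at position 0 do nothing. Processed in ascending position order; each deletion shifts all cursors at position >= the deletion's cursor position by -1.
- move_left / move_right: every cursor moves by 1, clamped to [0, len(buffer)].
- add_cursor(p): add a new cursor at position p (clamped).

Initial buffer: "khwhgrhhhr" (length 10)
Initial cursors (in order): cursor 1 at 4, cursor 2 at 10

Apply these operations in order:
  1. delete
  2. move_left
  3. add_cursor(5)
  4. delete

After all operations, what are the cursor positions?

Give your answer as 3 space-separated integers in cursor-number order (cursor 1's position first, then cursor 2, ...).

After op 1 (delete): buffer="khwgrhhh" (len 8), cursors c1@3 c2@8, authorship ........
After op 2 (move_left): buffer="khwgrhhh" (len 8), cursors c1@2 c2@7, authorship ........
After op 3 (add_cursor(5)): buffer="khwgrhhh" (len 8), cursors c1@2 c3@5 c2@7, authorship ........
After op 4 (delete): buffer="kwghh" (len 5), cursors c1@1 c3@3 c2@4, authorship .....

Answer: 1 4 3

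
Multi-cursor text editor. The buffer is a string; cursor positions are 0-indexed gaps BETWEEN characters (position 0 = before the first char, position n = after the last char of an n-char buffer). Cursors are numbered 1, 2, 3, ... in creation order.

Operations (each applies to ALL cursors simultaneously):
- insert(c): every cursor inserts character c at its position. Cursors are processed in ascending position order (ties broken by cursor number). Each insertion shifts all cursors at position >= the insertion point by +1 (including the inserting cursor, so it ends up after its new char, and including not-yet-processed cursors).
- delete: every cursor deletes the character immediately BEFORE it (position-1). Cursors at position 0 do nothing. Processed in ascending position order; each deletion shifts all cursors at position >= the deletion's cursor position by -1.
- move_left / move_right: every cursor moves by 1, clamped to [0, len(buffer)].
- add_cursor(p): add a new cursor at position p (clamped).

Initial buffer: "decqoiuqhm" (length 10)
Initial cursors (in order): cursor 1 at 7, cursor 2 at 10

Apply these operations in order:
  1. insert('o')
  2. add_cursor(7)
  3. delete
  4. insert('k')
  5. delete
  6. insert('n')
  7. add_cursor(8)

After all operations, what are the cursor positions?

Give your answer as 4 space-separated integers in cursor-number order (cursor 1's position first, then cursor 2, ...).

Answer: 8 12 8 8

Derivation:
After op 1 (insert('o')): buffer="decqoiuoqhmo" (len 12), cursors c1@8 c2@12, authorship .......1...2
After op 2 (add_cursor(7)): buffer="decqoiuoqhmo" (len 12), cursors c3@7 c1@8 c2@12, authorship .......1...2
After op 3 (delete): buffer="decqoiqhm" (len 9), cursors c1@6 c3@6 c2@9, authorship .........
After op 4 (insert('k')): buffer="decqoikkqhmk" (len 12), cursors c1@8 c3@8 c2@12, authorship ......13...2
After op 5 (delete): buffer="decqoiqhm" (len 9), cursors c1@6 c3@6 c2@9, authorship .........
After op 6 (insert('n')): buffer="decqoinnqhmn" (len 12), cursors c1@8 c3@8 c2@12, authorship ......13...2
After op 7 (add_cursor(8)): buffer="decqoinnqhmn" (len 12), cursors c1@8 c3@8 c4@8 c2@12, authorship ......13...2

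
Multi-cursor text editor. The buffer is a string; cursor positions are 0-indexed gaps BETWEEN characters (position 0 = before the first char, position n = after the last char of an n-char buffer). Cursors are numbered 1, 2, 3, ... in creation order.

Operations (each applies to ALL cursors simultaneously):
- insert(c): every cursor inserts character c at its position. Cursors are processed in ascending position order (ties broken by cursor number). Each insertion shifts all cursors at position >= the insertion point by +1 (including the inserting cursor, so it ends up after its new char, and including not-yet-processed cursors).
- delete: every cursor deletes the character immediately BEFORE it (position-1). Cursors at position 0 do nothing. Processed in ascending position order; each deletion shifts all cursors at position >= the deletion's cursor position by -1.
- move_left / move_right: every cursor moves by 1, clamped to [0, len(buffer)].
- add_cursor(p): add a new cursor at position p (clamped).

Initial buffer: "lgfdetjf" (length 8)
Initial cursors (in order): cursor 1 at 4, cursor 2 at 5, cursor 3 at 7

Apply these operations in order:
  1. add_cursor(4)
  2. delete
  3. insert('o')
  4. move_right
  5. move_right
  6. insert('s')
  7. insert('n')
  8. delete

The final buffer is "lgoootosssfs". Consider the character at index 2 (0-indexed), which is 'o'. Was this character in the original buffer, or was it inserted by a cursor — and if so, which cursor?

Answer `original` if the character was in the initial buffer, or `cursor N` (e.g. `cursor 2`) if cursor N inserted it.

Answer: cursor 1

Derivation:
After op 1 (add_cursor(4)): buffer="lgfdetjf" (len 8), cursors c1@4 c4@4 c2@5 c3@7, authorship ........
After op 2 (delete): buffer="lgtf" (len 4), cursors c1@2 c2@2 c4@2 c3@3, authorship ....
After op 3 (insert('o')): buffer="lgoootof" (len 8), cursors c1@5 c2@5 c4@5 c3@7, authorship ..124.3.
After op 4 (move_right): buffer="lgoootof" (len 8), cursors c1@6 c2@6 c4@6 c3@8, authorship ..124.3.
After op 5 (move_right): buffer="lgoootof" (len 8), cursors c1@7 c2@7 c4@7 c3@8, authorship ..124.3.
After op 6 (insert('s')): buffer="lgoootosssfs" (len 12), cursors c1@10 c2@10 c4@10 c3@12, authorship ..124.3124.3
After op 7 (insert('n')): buffer="lgoootosssnnnfsn" (len 16), cursors c1@13 c2@13 c4@13 c3@16, authorship ..124.3124124.33
After op 8 (delete): buffer="lgoootosssfs" (len 12), cursors c1@10 c2@10 c4@10 c3@12, authorship ..124.3124.3
Authorship (.=original, N=cursor N): . . 1 2 4 . 3 1 2 4 . 3
Index 2: author = 1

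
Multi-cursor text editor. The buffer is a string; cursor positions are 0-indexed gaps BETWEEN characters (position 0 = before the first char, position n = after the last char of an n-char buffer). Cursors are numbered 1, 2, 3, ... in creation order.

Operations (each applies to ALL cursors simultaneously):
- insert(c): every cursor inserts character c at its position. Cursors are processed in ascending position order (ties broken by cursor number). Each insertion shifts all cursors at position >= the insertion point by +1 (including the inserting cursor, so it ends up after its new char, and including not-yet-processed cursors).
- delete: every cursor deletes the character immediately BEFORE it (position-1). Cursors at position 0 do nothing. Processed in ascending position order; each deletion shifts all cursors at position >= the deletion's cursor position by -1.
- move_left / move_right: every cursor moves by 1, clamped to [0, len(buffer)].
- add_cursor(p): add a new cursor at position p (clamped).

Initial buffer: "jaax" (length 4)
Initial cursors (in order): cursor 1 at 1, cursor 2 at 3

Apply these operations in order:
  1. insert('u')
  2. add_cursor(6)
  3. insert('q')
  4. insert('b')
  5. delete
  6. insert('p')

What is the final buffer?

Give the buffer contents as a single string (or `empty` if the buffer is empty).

After op 1 (insert('u')): buffer="juaaux" (len 6), cursors c1@2 c2@5, authorship .1..2.
After op 2 (add_cursor(6)): buffer="juaaux" (len 6), cursors c1@2 c2@5 c3@6, authorship .1..2.
After op 3 (insert('q')): buffer="juqaauqxq" (len 9), cursors c1@3 c2@7 c3@9, authorship .11..22.3
After op 4 (insert('b')): buffer="juqbaauqbxqb" (len 12), cursors c1@4 c2@9 c3@12, authorship .111..222.33
After op 5 (delete): buffer="juqaauqxq" (len 9), cursors c1@3 c2@7 c3@9, authorship .11..22.3
After op 6 (insert('p')): buffer="juqpaauqpxqp" (len 12), cursors c1@4 c2@9 c3@12, authorship .111..222.33

Answer: juqpaauqpxqp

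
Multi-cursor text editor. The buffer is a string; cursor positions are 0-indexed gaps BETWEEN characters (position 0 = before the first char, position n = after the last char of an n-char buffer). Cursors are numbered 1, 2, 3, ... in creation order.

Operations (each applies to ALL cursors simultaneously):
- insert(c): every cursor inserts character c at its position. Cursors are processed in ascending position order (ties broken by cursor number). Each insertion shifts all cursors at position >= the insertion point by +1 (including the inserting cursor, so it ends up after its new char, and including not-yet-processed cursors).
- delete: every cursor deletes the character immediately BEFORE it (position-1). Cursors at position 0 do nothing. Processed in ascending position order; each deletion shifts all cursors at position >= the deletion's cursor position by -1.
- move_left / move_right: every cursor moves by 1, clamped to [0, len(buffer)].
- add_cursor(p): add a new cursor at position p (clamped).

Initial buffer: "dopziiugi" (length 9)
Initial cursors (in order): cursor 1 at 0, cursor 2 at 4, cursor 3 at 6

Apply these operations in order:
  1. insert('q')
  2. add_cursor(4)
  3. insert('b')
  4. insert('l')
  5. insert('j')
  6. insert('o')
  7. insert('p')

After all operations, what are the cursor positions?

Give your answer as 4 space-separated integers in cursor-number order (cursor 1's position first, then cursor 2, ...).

After op 1 (insert('q')): buffer="qdopzqiiqugi" (len 12), cursors c1@1 c2@6 c3@9, authorship 1....2..3...
After op 2 (add_cursor(4)): buffer="qdopzqiiqugi" (len 12), cursors c1@1 c4@4 c2@6 c3@9, authorship 1....2..3...
After op 3 (insert('b')): buffer="qbdopbzqbiiqbugi" (len 16), cursors c1@2 c4@6 c2@9 c3@13, authorship 11...4.22..33...
After op 4 (insert('l')): buffer="qbldopblzqbliiqblugi" (len 20), cursors c1@3 c4@8 c2@12 c3@17, authorship 111...44.222..333...
After op 5 (insert('j')): buffer="qbljdopbljzqbljiiqbljugi" (len 24), cursors c1@4 c4@10 c2@15 c3@21, authorship 1111...444.2222..3333...
After op 6 (insert('o')): buffer="qbljodopbljozqbljoiiqbljougi" (len 28), cursors c1@5 c4@12 c2@18 c3@25, authorship 11111...4444.22222..33333...
After op 7 (insert('p')): buffer="qbljopdopbljopzqbljopiiqbljopugi" (len 32), cursors c1@6 c4@14 c2@21 c3@29, authorship 111111...44444.222222..333333...

Answer: 6 21 29 14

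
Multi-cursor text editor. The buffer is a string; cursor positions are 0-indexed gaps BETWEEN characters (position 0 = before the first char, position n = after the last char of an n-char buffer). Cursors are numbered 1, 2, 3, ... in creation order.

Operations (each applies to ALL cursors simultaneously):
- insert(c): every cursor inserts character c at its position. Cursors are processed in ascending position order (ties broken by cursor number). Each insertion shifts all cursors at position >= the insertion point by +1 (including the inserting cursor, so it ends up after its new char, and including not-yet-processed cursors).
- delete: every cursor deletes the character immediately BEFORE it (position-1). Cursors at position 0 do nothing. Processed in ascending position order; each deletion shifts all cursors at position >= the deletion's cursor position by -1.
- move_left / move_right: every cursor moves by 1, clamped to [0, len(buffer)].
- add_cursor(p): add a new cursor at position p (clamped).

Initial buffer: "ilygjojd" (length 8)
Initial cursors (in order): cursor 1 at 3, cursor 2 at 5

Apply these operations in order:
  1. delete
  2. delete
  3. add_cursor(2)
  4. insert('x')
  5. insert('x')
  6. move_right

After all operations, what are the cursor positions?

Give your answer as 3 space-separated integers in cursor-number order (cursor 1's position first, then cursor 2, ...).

After op 1 (delete): buffer="ilgojd" (len 6), cursors c1@2 c2@3, authorship ......
After op 2 (delete): buffer="iojd" (len 4), cursors c1@1 c2@1, authorship ....
After op 3 (add_cursor(2)): buffer="iojd" (len 4), cursors c1@1 c2@1 c3@2, authorship ....
After op 4 (insert('x')): buffer="ixxoxjd" (len 7), cursors c1@3 c2@3 c3@5, authorship .12.3..
After op 5 (insert('x')): buffer="ixxxxoxxjd" (len 10), cursors c1@5 c2@5 c3@8, authorship .1212.33..
After op 6 (move_right): buffer="ixxxxoxxjd" (len 10), cursors c1@6 c2@6 c3@9, authorship .1212.33..

Answer: 6 6 9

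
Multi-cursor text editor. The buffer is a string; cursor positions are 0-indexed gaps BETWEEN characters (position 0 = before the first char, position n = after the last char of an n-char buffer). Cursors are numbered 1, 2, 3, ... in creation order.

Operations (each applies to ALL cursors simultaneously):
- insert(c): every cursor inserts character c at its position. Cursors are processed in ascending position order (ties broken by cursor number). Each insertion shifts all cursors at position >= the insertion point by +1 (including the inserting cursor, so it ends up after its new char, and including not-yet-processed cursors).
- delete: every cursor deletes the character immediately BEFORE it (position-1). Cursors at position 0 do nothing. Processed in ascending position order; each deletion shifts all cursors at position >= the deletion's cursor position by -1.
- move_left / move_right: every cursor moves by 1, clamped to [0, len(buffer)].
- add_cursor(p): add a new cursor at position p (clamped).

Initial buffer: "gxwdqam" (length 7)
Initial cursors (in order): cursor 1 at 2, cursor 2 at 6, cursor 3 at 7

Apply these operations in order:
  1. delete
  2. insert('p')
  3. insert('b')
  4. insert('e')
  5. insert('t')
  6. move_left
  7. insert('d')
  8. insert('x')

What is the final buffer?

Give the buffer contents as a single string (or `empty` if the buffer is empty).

After op 1 (delete): buffer="gwdq" (len 4), cursors c1@1 c2@4 c3@4, authorship ....
After op 2 (insert('p')): buffer="gpwdqpp" (len 7), cursors c1@2 c2@7 c3@7, authorship .1...23
After op 3 (insert('b')): buffer="gpbwdqppbb" (len 10), cursors c1@3 c2@10 c3@10, authorship .11...2323
After op 4 (insert('e')): buffer="gpbewdqppbbee" (len 13), cursors c1@4 c2@13 c3@13, authorship .111...232323
After op 5 (insert('t')): buffer="gpbetwdqppbbeett" (len 16), cursors c1@5 c2@16 c3@16, authorship .1111...23232323
After op 6 (move_left): buffer="gpbetwdqppbbeett" (len 16), cursors c1@4 c2@15 c3@15, authorship .1111...23232323
After op 7 (insert('d')): buffer="gpbedtwdqppbbeetddt" (len 19), cursors c1@5 c2@18 c3@18, authorship .11111...2323232233
After op 8 (insert('x')): buffer="gpbedxtwdqppbbeetddxxt" (len 22), cursors c1@6 c2@21 c3@21, authorship .111111...232323223233

Answer: gpbedxtwdqppbbeetddxxt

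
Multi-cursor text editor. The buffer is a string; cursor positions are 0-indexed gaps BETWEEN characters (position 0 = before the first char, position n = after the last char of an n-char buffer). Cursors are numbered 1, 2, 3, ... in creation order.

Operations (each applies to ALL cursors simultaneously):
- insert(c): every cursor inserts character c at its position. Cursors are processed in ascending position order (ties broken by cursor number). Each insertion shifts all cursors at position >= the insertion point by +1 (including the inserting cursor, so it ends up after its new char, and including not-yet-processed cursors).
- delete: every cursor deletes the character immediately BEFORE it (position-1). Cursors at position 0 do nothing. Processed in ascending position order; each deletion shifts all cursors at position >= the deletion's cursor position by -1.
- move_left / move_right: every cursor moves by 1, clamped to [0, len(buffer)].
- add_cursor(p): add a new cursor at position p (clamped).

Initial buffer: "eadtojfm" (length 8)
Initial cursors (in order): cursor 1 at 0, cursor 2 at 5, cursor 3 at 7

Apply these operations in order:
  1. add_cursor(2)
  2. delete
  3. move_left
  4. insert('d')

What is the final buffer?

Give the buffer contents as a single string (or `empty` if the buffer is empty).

After op 1 (add_cursor(2)): buffer="eadtojfm" (len 8), cursors c1@0 c4@2 c2@5 c3@7, authorship ........
After op 2 (delete): buffer="edtjm" (len 5), cursors c1@0 c4@1 c2@3 c3@4, authorship .....
After op 3 (move_left): buffer="edtjm" (len 5), cursors c1@0 c4@0 c2@2 c3@3, authorship .....
After op 4 (insert('d')): buffer="ddeddtdjm" (len 9), cursors c1@2 c4@2 c2@5 c3@7, authorship 14..2.3..

Answer: ddeddtdjm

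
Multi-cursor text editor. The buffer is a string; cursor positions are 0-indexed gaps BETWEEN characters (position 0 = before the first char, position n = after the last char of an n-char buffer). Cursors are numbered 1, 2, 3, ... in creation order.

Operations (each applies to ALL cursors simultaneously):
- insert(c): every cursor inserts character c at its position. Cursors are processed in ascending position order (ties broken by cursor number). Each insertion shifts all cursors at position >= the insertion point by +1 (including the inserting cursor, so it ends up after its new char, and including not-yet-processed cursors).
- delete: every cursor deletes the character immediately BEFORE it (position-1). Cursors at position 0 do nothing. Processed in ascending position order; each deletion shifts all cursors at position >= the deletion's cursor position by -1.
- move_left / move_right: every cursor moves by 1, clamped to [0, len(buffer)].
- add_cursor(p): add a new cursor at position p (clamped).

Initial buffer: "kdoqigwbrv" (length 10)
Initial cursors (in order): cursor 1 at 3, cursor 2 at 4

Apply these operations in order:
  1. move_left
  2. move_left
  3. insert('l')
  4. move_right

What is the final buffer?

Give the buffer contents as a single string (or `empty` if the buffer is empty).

After op 1 (move_left): buffer="kdoqigwbrv" (len 10), cursors c1@2 c2@3, authorship ..........
After op 2 (move_left): buffer="kdoqigwbrv" (len 10), cursors c1@1 c2@2, authorship ..........
After op 3 (insert('l')): buffer="kldloqigwbrv" (len 12), cursors c1@2 c2@4, authorship .1.2........
After op 4 (move_right): buffer="kldloqigwbrv" (len 12), cursors c1@3 c2@5, authorship .1.2........

Answer: kldloqigwbrv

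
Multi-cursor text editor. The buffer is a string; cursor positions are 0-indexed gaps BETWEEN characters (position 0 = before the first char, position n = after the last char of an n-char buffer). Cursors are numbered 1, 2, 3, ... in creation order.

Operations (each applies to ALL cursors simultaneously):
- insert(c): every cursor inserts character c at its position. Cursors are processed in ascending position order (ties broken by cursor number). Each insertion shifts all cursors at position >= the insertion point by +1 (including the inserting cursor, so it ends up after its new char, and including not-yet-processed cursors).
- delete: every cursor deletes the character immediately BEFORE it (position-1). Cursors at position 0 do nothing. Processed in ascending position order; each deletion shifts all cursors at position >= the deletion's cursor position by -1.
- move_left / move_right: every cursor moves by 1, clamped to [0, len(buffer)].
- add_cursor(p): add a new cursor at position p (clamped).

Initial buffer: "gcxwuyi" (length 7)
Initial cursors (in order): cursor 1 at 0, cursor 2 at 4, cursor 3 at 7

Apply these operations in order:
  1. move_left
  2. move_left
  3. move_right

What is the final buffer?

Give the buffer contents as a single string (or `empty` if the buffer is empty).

Answer: gcxwuyi

Derivation:
After op 1 (move_left): buffer="gcxwuyi" (len 7), cursors c1@0 c2@3 c3@6, authorship .......
After op 2 (move_left): buffer="gcxwuyi" (len 7), cursors c1@0 c2@2 c3@5, authorship .......
After op 3 (move_right): buffer="gcxwuyi" (len 7), cursors c1@1 c2@3 c3@6, authorship .......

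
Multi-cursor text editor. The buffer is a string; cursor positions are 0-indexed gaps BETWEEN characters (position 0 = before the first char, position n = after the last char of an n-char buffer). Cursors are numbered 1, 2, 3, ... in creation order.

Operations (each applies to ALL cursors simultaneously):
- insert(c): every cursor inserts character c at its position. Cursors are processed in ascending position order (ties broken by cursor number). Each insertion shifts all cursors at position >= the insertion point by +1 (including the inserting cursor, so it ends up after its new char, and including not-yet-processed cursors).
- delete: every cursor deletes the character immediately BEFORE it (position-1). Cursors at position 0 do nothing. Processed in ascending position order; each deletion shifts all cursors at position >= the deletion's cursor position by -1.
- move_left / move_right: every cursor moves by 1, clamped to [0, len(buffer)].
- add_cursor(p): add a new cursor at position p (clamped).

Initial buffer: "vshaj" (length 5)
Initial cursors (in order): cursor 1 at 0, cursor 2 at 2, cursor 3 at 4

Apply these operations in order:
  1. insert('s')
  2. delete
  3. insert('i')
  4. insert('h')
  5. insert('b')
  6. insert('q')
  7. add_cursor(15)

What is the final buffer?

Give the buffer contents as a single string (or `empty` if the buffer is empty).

Answer: ihbqvsihbqhaihbqj

Derivation:
After op 1 (insert('s')): buffer="svsshasj" (len 8), cursors c1@1 c2@4 c3@7, authorship 1..2..3.
After op 2 (delete): buffer="vshaj" (len 5), cursors c1@0 c2@2 c3@4, authorship .....
After op 3 (insert('i')): buffer="ivsihaij" (len 8), cursors c1@1 c2@4 c3@7, authorship 1..2..3.
After op 4 (insert('h')): buffer="ihvsihhaihj" (len 11), cursors c1@2 c2@6 c3@10, authorship 11..22..33.
After op 5 (insert('b')): buffer="ihbvsihbhaihbj" (len 14), cursors c1@3 c2@8 c3@13, authorship 111..222..333.
After op 6 (insert('q')): buffer="ihbqvsihbqhaihbqj" (len 17), cursors c1@4 c2@10 c3@16, authorship 1111..2222..3333.
After op 7 (add_cursor(15)): buffer="ihbqvsihbqhaihbqj" (len 17), cursors c1@4 c2@10 c4@15 c3@16, authorship 1111..2222..3333.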